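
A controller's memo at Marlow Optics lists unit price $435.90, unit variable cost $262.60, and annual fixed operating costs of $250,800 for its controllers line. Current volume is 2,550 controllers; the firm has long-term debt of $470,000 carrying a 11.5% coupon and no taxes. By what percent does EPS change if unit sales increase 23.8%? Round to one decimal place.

Total contribution margin = 2,550 × $173.30 = $441,915.00.
Operating income = contribution − fixed costs = $441,915.00 − $250,800 = $191,115.00.
After interest of $54,050.00, pre-tax earnings = $137,065.00.
DCL = total CM / (EBIT − I) = $441,915.00 / $137,065.00 = 3.2241.
EPS therefore changes by 3.2241 × (+23.8%) = +76.7%.

+76.7%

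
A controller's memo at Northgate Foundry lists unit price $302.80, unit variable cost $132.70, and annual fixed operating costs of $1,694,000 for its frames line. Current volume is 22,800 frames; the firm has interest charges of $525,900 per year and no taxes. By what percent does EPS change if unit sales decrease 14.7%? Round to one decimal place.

Total contribution margin = 22,800 × $170.10 = $3,878,280.00.
EBIT = $3,878,280.00 − $1,694,000 = $2,184,280.00.
After interest of $525,900.00, pre-tax earnings = $1,658,380.00.
Degree of combined leverage = contribution ÷ (EBIT − I) = $3,878,280.00 ÷ $1,658,380.00 = 2.3386.
EPS therefore changes by 2.3386 × (-14.7%) = -34.4%.

-34.4%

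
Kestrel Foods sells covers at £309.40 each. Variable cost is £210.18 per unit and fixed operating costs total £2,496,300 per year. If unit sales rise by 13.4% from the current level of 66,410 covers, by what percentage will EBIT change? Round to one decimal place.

Contribution at this volume is 66,410 × £99.22 = £6,589,200.20.
EBIT = £6,589,200.20 − £2,496,300 = £4,092,900.20.
Degree of operating leverage = £6,589,200.20 / £4,092,900.20 = 1.6099.
%ΔEBIT = DOL × %ΔSales = 1.6099 × +13.4% = +21.6%.

+21.6%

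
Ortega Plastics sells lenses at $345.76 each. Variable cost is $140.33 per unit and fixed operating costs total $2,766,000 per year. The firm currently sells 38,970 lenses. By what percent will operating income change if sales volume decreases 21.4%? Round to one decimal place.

Contribution at this volume is 38,970 × $205.43 = $8,005,607.10.
Subtracting fixed costs: EBIT = $8,005,607.10 − $2,766,000 = $5,239,607.10.
Degree of operating leverage = $8,005,607.10 / $5,239,607.10 = 1.5279.
Operating income changes by 1.5279 × -21.4% = -32.7%.

-32.7%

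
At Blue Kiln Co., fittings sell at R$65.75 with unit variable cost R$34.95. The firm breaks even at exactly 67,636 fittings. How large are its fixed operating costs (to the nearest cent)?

Contribution margin per unit = R$65.75 − R$34.95 = R$30.80.
Since BE = FC / CM, FC = 67,636 × R$30.80 = R$2,083,188.80.

R$2,083,188.80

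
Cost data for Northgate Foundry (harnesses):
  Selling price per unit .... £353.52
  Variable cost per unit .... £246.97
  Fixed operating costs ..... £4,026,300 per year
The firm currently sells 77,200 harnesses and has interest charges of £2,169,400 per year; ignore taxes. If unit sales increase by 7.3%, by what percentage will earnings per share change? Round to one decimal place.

At 77,200 units, contribution = 77,200 × £106.55 = £8,225,660.00.
EBIT = £8,225,660.00 − £4,026,300 = £4,199,360.00.
After interest of £2,169,400.00, pre-tax earnings = £2,029,960.00.
DCL = total CM / (EBIT − I) = £8,225,660.00 / £2,029,960.00 = 4.0521.
%ΔEPS = DCL × %ΔSales = 4.0521 × +7.3% = +29.6%.

+29.6%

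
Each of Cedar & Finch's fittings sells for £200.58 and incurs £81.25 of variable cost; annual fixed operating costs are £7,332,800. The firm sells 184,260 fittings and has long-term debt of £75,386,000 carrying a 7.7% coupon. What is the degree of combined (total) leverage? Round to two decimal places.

Contribution at this volume is 184,260 × £119.33 = £21,987,745.80.
EBIT = £21,987,745.80 − £7,332,800 = £14,654,945.80. Interest = £5,804,722.00.
DOL = £21,987,745.80 ÷ £14,654,945.80 = 1.5004; DFL = £14,654,945.80 ÷ £8,850,223.80 = 1.6559.
DCL = DOL × DFL = 1.5004 × 1.6559 = 2.4845.

2.48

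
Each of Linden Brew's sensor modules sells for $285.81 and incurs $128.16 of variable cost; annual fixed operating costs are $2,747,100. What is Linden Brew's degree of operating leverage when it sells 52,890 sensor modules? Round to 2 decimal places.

Contribution at this volume is 52,890 × $157.65 = $8,338,108.50.
Operating income = contribution − fixed costs = $8,338,108.50 − $2,747,100 = $5,591,008.50.
So DOL = total CM / EBIT = $8,338,108.50 / $5,591,008.50 = 1.4913.

1.49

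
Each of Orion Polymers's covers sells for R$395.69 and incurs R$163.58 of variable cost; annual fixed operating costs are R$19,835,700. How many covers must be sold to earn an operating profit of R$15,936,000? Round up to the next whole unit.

154,116 covers

Unit CM = price − variable cost = R$395.69 − R$163.58 = R$232.11.
Required volume = (fixed costs + target profit) ÷ CM = (R$19,835,700 + R$15,936,000) ÷ R$232.11 = 154,115.29, so 154,116 covers.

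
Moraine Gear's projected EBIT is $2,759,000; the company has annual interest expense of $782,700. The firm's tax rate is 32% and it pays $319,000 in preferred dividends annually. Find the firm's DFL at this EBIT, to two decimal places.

Interest = $782,700.00.
Preferred dividends grossed up pre-tax: $319,000 / (1 − 0.32) = $469,117.65.
DFL = EBIT ÷ [EBIT − I − D_p/(1−t)] = $2,759,000 ÷ [$2,759,000 − $782,700.00 − $469,117.65] = $2,759,000 ÷ $1,507,182.35 = 1.8306.

1.83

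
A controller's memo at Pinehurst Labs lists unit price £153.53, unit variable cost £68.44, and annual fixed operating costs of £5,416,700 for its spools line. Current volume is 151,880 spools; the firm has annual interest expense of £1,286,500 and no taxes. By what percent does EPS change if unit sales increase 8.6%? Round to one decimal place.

Total contribution margin = 151,880 × £85.09 = £12,923,469.20.
EBIT = £12,923,469.20 − £5,416,700 = £7,506,769.20.
After interest of £1,286,500.00, pre-tax earnings = £6,220,269.20.
Degree of combined leverage = contribution ÷ (EBIT − I) = £12,923,469.20 ÷ £6,220,269.20 = 2.0776.
%ΔEPS = DCL × %ΔSales = 2.0776 × +8.6% = +17.9%.

+17.9%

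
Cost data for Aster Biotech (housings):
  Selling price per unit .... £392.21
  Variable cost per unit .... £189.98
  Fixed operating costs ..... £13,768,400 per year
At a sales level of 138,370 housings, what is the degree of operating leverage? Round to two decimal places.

1.97

Total contribution margin = 138,370 × £202.23 = £27,982,565.10.
Operating income = contribution − fixed costs = £27,982,565.10 − £13,768,400 = £14,214,165.10.
So DOL = total CM / EBIT = £27,982,565.10 / £14,214,165.10 = 1.9686.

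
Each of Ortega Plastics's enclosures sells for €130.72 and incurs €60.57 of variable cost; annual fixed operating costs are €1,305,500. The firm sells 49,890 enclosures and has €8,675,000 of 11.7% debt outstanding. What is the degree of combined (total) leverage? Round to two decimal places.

At 49,890 units, contribution = 49,890 × €70.15 = €3,499,783.50.
EBIT = €3,499,783.50 − €1,305,500 = €2,194,283.50. Interest = €1,014,975.00.
DOL = €3,499,783.50 ÷ €2,194,283.50 = 1.5950; DFL = €2,194,283.50 ÷ €1,179,308.50 = 1.8607.
DCL = DOL × DFL = 1.5950 × 1.8607 = 2.9678.

2.97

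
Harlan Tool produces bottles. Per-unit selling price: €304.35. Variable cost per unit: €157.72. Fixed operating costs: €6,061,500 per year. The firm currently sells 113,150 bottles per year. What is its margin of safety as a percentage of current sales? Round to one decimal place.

Contribution margin per unit = €304.35 − €157.72 = €146.63. Break-even units = €6,061,500 ÷ €146.63 = 41,338.74; break-even revenue = 41,338.74 × €304.35 = €12,581,446.67.
Current sales = 113,150 × €304.35 = €34,437,202.50.
Margin of safety = (€34,437,202.50 − €12,581,446.67) ÷ €34,437,202.50 = 63.5%.

63.5%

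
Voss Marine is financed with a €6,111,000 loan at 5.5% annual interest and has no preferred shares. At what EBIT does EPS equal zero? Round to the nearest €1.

€336,105

Annual interest = 5.5% × €6,111,000 = €336,105.00.
Without preferred stock the financial break-even is simply EBIT = interest = €336,105.00.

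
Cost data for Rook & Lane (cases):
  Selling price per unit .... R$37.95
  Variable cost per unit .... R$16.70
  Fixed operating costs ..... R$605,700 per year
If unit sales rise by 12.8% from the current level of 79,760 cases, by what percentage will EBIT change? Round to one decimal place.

At 79,760 units, contribution = 79,760 × R$21.25 = R$1,694,900.00.
EBIT = R$1,694,900.00 − R$605,700 = R$1,089,200.00.
So DOL = total CM / EBIT = R$1,694,900.00 / R$1,089,200.00 = 1.5561.
%ΔEBIT = DOL × %ΔSales = 1.5561 × +12.8% = +19.9%.

+19.9%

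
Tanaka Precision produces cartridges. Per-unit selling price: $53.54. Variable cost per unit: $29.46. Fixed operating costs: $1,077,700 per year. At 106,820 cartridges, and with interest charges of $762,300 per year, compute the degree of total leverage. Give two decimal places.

Contribution at this volume is 106,820 × $24.08 = $2,572,225.60.
EBIT = $2,572,225.60 − $1,077,700 = $1,494,525.60. Interest = $762,300.00.
DOL = $2,572,225.60 ÷ $1,494,525.60 = 1.7211; DFL = $1,494,525.60 ÷ $732,225.60 = 2.0411.
DCL = DOL × DFL = 1.7211 × 2.0411 = 3.5129.

3.51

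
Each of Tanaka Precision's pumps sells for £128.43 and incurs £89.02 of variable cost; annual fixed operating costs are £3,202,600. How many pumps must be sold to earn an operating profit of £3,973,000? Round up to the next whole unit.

182,076 pumps

Each unit contributes £128.43 − £89.02 = £39.41.
Units = (FC + target) / CM = (£3,202,600 + £3,973,000) / £39.41 = 182,075.62, so 182,076 pumps.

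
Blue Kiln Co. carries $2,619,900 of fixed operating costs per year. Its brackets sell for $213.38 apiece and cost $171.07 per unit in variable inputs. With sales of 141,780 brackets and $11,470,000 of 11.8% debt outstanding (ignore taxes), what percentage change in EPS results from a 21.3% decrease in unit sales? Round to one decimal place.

-63.1%

Contribution at this volume is 141,780 × $42.31 = $5,998,711.80.
Subtracting fixed costs: EBIT = $5,998,711.80 − $2,619,900 = $3,378,811.80.
Interest = $1,353,460.00, so EBIT − I = $2,025,351.80.
Degree of combined leverage = contribution ÷ (EBIT − I) = $5,998,711.80 ÷ $2,025,351.80 = 2.9618.
EPS therefore changes by 2.9618 × (-21.3%) = -63.1%.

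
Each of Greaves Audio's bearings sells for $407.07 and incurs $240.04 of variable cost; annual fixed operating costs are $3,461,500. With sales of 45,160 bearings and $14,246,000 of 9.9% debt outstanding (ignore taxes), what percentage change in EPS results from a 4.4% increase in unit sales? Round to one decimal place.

+12.4%

At 45,160 units, contribution = 45,160 × $167.03 = $7,543,074.80.
Operating income = contribution − fixed costs = $7,543,074.80 − $3,461,500 = $4,081,574.80.
After interest of $1,410,354.00, pre-tax earnings = $2,671,220.80.
DCL = total CM / (EBIT − I) = $7,543,074.80 / $2,671,220.80 = 2.8238.
EPS therefore changes by 2.8238 × (+4.4%) = +12.4%.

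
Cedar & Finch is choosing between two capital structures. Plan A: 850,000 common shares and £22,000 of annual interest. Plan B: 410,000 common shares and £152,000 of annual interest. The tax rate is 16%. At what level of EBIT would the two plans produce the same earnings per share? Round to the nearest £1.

Set EPS_A = EPS_B: (EBIT − £22,000)(1 − 0.16) ÷ 850,000 = (EBIT − £152,000)(1 − 0.16) ÷ 410,000.
The (1 − t) factor cancels: (EBIT − 22,000) × 410,000 = (EBIT − 152,000) × 850,000.
EBIT × (850,000 − 410,000) = 152,000 × 850,000 − 22,000 × 410,000 = 120,180,000,000, so EBIT = 120,180,000,000 ÷ 440,000 = 273,136.36.

£273,136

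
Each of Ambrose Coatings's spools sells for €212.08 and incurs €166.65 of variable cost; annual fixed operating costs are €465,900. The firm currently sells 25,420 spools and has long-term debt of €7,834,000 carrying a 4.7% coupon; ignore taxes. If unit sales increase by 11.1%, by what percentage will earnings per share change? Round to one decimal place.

+40.0%

Contribution at this volume is 25,420 × €45.43 = €1,154,830.60.
EBIT = €1,154,830.60 − €465,900 = €688,930.60.
After interest of €368,198.00, pre-tax earnings = €320,732.60.
Degree of combined leverage = contribution ÷ (EBIT − I) = €1,154,830.60 ÷ €320,732.60 = 3.6006.
EPS therefore changes by 3.6006 × (+11.1%) = +40.0%.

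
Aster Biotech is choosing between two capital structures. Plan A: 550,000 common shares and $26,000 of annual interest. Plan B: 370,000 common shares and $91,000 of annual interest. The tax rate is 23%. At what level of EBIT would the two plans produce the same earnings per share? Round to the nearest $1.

$224,611

Set EPS_A = EPS_B: (EBIT − $26,000)(1 − 0.23) ÷ 550,000 = (EBIT − $91,000)(1 − 0.23) ÷ 370,000.
Cancelling (1 − t) and cross-multiplying: 370,000·(EBIT − 26,000) = 550,000·(EBIT − 91,000).
EBIT × (550,000 − 370,000) = 91,000 × 550,000 − 26,000 × 370,000 = 40,430,000,000, so EBIT = 40,430,000,000 ÷ 180,000 = 224,611.11.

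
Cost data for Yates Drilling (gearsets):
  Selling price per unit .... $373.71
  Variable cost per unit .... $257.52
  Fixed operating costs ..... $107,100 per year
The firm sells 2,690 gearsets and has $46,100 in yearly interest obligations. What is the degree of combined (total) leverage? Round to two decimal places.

1.96

At 2,690 units, contribution = 2,690 × $116.19 = $312,551.10.
EBIT = $312,551.10 − $107,100 = $205,451.10. Interest = $46,100.00, so EBIT − I = $159,351.10.
Degree of total leverage = total CM / (EBIT − interest) = $312,551.10 / $159,351.10 = 1.9614.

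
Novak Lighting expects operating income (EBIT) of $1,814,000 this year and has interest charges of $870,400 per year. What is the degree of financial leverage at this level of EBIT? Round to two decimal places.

1.92

Annual interest charges come to $870,400.00.
DFL = EBIT ÷ (EBIT − I) = $1,814,000 ÷ ($1,814,000 − $870,400.00) = $1,814,000 ÷ $943,600.00 = 1.9224.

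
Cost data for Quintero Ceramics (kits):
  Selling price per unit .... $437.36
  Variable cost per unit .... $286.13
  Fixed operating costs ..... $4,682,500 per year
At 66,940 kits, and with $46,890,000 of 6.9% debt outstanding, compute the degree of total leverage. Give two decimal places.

4.59

Contribution at this volume is 66,940 × $151.23 = $10,123,336.20.
Operating income = contribution − fixed costs = $10,123,336.20 − $4,682,500 = $5,440,836.20. Interest = $3,235,410.00, so EBIT − I = $2,205,426.20.
Degree of total leverage = total CM / (EBIT − interest) = $10,123,336.20 / $2,205,426.20 = 4.5902.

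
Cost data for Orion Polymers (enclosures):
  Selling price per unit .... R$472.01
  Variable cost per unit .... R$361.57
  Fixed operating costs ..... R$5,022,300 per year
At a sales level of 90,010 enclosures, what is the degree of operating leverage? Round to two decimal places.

Contribution at this volume is 90,010 × R$110.44 = R$9,940,704.40.
Subtracting fixed costs: EBIT = R$9,940,704.40 − R$5,022,300 = R$4,918,404.40.
So DOL = total CM / EBIT = R$9,940,704.40 / R$4,918,404.40 = 2.0211.

2.02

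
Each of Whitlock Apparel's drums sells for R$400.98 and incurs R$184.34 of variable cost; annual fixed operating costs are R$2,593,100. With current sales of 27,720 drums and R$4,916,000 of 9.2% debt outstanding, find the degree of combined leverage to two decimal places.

2.03

Total contribution margin = 27,720 × R$216.64 = R$6,005,260.80.
Subtracting fixed costs: EBIT = R$6,005,260.80 − R$2,593,100 = R$3,412,160.80. Interest = R$452,272.00.
DOL = R$6,005,260.80 ÷ R$3,412,160.80 = 1.7600; DFL = R$3,412,160.80 ÷ R$2,959,888.80 = 1.1528.
Combined leverage = 1.7600 × 1.1528 = 2.0289.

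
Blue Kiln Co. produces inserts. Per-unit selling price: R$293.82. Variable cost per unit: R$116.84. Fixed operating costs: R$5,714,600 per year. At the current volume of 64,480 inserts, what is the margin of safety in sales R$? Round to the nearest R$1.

Unit CM = price − variable cost = R$293.82 − R$116.84 = R$176.98. Break-even units = R$5,714,600 ÷ R$176.98 = 32,289.52; break-even revenue = 32,289.52 × R$293.82 = R$9,487,308.01.
Current sales = 64,480 × R$293.82 = R$18,945,513.60.
Margin of safety = R$18,945,513.60 − R$9,487,308.01 = R$9,458,206.

R$9,458,206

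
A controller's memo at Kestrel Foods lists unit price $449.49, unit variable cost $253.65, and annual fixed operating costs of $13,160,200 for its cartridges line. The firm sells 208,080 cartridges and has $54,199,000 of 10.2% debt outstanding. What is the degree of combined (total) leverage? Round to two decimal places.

1.85

Total contribution margin = 208,080 × $195.84 = $40,750,387.20.
Operating income = contribution − fixed costs = $40,750,387.20 − $13,160,200 = $27,590,187.20. Interest = $5,528,298.00.
DOL = $40,750,387.20 ÷ $27,590,187.20 = 1.4770; DFL = $27,590,187.20 ÷ $22,061,889.20 = 1.2506.
Combined leverage = 1.4770 × 1.2506 = 1.8471.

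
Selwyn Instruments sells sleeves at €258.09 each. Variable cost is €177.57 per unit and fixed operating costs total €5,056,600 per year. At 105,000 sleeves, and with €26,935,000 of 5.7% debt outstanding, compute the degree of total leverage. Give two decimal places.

Total contribution margin = 105,000 × €80.52 = €8,454,600.00.
EBIT = €8,454,600.00 − €5,056,600 = €3,398,000.00. Interest = €1,535,295.00, so EBIT − I = €1,862,705.00.
DCL = contribution ÷ (EBIT − I) = €8,454,600.00 ÷ €1,862,705.00 = 4.5389.

4.54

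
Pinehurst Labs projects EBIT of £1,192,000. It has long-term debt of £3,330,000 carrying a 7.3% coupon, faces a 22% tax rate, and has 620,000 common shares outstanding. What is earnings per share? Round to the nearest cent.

Interest = £243,090.00, so EBT = £1,192,000 − £243,090.00 = £948,910.00.
Net income = £948,910.00 × (1 − 0.22) = £740,149.80.
Per share: £740,149.80 / 620,000 shares = £1.19.

£1.19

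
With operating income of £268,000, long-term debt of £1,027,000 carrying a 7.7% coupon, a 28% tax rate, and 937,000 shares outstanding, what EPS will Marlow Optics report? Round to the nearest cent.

£0.15

Interest = £79,079.00, so EBT = £268,000 − £79,079.00 = £188,921.00.
After tax at 28%: net income = £188,921.00 × 0.72 = £136,023.12.
EPS = £136,023.12 ÷ 937,000 = £0.15.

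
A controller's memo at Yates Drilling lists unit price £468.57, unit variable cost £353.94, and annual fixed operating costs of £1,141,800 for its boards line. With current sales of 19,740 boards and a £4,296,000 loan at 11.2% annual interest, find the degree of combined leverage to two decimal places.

Total contribution margin = 19,740 × £114.63 = £2,262,796.20.
Operating income = contribution − fixed costs = £2,262,796.20 − £1,141,800 = £1,120,996.20. Interest = £481,152.00.
DOL = £2,262,796.20 ÷ £1,120,996.20 = 2.0186; DFL = £1,120,996.20 ÷ £639,844.20 = 1.7520.
DCL = DOL × DFL = 2.0186 × 1.7520 = 3.5366.

3.54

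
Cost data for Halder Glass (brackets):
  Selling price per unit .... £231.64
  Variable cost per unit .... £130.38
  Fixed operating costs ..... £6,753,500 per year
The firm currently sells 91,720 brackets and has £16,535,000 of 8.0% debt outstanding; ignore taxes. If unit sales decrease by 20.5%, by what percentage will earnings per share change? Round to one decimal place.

-157.2%

Contribution at this volume is 91,720 × £101.26 = £9,287,567.20.
Operating income = contribution − fixed costs = £9,287,567.20 − £6,753,500 = £2,534,067.20.
Interest = £1,322,800.00, so EBIT − I = £1,211,267.20.
DCL = total CM / (EBIT − I) = £9,287,567.20 / £1,211,267.20 = 7.6676.
EPS therefore changes by 7.6676 × (-20.5%) = -157.2%.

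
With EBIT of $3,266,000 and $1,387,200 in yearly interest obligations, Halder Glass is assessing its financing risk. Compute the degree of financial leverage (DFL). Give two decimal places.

1.74

Annual interest charges come to $1,387,200.00.
DFL = EBIT ÷ (EBIT − I) = $3,266,000 ÷ ($3,266,000 − $1,387,200.00) = $3,266,000 ÷ $1,878,800.00 = 1.7383.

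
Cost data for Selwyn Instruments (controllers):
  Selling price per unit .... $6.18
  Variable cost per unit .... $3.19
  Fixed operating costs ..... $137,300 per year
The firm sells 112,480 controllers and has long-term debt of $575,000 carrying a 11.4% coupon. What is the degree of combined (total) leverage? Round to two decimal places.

2.52

At 112,480 units, contribution = 112,480 × $2.99 = $336,315.20.
Subtracting fixed costs: EBIT = $336,315.20 − $137,300 = $199,015.20. Interest = $65,550.00, so EBIT − I = $133,465.20.
DCL = contribution ÷ (EBIT − I) = $336,315.20 ÷ $133,465.20 = 2.5199.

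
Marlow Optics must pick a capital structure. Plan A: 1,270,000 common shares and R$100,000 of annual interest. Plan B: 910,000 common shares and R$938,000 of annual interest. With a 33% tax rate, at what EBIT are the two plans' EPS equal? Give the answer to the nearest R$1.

Set EPS_A = EPS_B: (EBIT − R$100,000)(1 − 0.33) ÷ 1,270,000 = (EBIT − R$938,000)(1 − 0.33) ÷ 910,000.
The (1 − t) factor cancels: (EBIT − 100,000) × 910,000 = (EBIT − 938,000) × 1,270,000.
EBIT × (1,270,000 − 910,000) = 938,000 × 1,270,000 − 100,000 × 910,000 = 1,100,260,000,000, so EBIT = 1,100,260,000,000 ÷ 360,000 = 3,056,277.78.

R$3,056,278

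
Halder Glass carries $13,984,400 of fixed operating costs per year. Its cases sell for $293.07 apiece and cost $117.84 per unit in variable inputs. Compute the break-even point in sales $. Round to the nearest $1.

CM per unit = $293.07 − $117.84 = $175.23; CM ratio = $175.23 / $293.07 = 0.5979.
Break-even revenue = fixed costs × price ÷ CM = $13,984,400 × $293.07 ÷ $175.23 = $23,388,735.

$23,388,735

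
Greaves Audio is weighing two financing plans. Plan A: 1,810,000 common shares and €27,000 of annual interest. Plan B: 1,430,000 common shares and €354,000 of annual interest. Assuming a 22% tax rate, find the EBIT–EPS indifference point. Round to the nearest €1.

At indifference, (EBIT − 27,000)(1 − t)/1,810,000 = (EBIT − 354,000)(1 − t)/1,430,000.
The (1 − t) factor cancels: (EBIT − 27,000) × 1,430,000 = (EBIT − 354,000) × 1,810,000.
EBIT × (1,810,000 − 1,430,000) = 354,000 × 1,810,000 − 27,000 × 1,430,000 = 602,130,000,000, so EBIT = 602,130,000,000 ÷ 380,000 = 1,584,552.63.

€1,584,553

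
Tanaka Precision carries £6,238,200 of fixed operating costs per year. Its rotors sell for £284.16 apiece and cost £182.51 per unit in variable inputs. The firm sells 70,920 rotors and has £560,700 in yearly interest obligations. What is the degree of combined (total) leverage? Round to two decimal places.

17.58

Total contribution margin = 70,920 × £101.65 = £7,209,018.00.
Operating income = contribution − fixed costs = £7,209,018.00 − £6,238,200 = £970,818.00. Interest = £560,700.00.
DOL = £7,209,018.00 ÷ £970,818.00 = 7.4257; DFL = £970,818.00 ÷ £410,118.00 = 2.3672.
DCL = DOL × DFL = 7.4257 × 2.3672 = 17.5781.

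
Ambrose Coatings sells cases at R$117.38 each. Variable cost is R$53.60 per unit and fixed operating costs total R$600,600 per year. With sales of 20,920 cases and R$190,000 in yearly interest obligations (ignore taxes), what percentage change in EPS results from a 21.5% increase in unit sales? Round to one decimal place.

Contribution at this volume is 20,920 × R$63.78 = R$1,334,277.60.
Subtracting fixed costs: EBIT = R$1,334,277.60 − R$600,600 = R$733,677.60.
Interest = R$190,000.00, so EBIT − I = R$543,677.60.
Degree of combined leverage = contribution ÷ (EBIT − I) = R$1,334,277.60 ÷ R$543,677.60 = 2.4542.
%ΔEPS = DCL × %ΔSales = 2.4542 × +21.5% = +52.8%.

+52.8%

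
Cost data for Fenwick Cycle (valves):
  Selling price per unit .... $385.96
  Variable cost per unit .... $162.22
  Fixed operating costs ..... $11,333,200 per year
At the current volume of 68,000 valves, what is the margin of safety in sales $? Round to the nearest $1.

Contribution margin per unit = $385.96 − $162.22 = $223.74. Break-even units = $11,333,200 ÷ $223.74 = 50,653.44; break-even revenue = 50,653.44 × $385.96 = $19,550,200.55.
Current sales = 68,000 × $385.96 = $26,245,280.00.
Margin of safety = $26,245,280.00 − $19,550,200.55 = $6,695,079.

$6,695,079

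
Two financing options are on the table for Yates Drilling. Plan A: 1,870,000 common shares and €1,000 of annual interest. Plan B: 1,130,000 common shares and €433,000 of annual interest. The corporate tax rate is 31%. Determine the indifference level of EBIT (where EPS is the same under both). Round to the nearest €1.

€1,092,676

Set EPS_A = EPS_B: (EBIT − €1,000)(1 − 0.31) ÷ 1,870,000 = (EBIT − €433,000)(1 − 0.31) ÷ 1,130,000.
The (1 − t) factor cancels: (EBIT − 1,000) × 1,130,000 = (EBIT − 433,000) × 1,870,000.
Solving, EBIT = (433,000·1,870,000 − 1,000·1,130,000) / (1,870,000 − 1,130,000) = 808,580,000,000 / 740,000 = 1,092,675.68.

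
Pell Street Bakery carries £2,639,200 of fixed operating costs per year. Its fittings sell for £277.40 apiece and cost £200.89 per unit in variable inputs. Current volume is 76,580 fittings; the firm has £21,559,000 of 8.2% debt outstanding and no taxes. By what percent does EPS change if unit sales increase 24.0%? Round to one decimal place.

Contribution at this volume is 76,580 × £76.51 = £5,859,135.80.
Operating income = contribution − fixed costs = £5,859,135.80 − £2,639,200 = £3,219,935.80.
Interest = £1,767,838.00, so EBIT − I = £1,452,097.80.
DCL = total CM / (EBIT − I) = £5,859,135.80 / £1,452,097.80 = 4.0349.
EPS therefore changes by 4.0349 × (+24.0%) = +96.8%.

+96.8%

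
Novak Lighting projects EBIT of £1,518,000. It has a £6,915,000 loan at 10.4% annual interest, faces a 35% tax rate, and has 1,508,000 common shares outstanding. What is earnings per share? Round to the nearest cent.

£0.34

Pre-tax income = £1,518,000 − £719,160.00 = £798,840.00.
Net income = £798,840.00 × (1 − 0.35) = £519,246.00.
Per share: £519,246.00 / 1,508,000 shares = £0.34.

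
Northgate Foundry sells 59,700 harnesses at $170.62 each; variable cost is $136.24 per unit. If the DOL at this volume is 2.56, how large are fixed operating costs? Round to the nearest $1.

Total contribution margin = 59,700 × $34.38 = $2,052,486.00.
DOL = contribution / EBIT, so EBIT = $2,052,486.00 / 2.56 = $801,752.34.
Fixed costs = CM − EBIT = $2,052,486.00 − $801,752.34 = $1,250,734.

$1,250,734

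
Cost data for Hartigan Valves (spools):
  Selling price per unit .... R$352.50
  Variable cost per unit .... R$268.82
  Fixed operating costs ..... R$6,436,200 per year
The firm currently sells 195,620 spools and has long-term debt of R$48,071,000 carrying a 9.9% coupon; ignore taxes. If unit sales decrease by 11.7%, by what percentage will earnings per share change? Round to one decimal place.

-37.0%

At 195,620 units, contribution = 195,620 × R$83.68 = R$16,369,481.60.
Subtracting fixed costs: EBIT = R$16,369,481.60 − R$6,436,200 = R$9,933,281.60.
Interest = R$4,759,029.00, so EBIT − I = R$5,174,252.60.
DCL = total CM / (EBIT − I) = R$16,369,481.60 / R$5,174,252.60 = 3.1636.
EPS therefore changes by 3.1636 × (-11.7%) = -37.0%.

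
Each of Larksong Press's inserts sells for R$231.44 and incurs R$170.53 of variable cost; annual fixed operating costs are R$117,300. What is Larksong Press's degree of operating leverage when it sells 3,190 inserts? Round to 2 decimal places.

Total contribution margin = 3,190 × R$60.91 = R$194,302.90.
Subtracting fixed costs: EBIT = R$194,302.90 − R$117,300 = R$77,002.90.
Degree of operating leverage = R$194,302.90 / R$77,002.90 = 2.5233.

2.52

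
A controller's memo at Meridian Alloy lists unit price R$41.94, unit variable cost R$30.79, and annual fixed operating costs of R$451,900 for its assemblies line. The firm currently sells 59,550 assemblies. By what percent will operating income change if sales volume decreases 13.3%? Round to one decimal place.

Total contribution margin = 59,550 × R$11.15 = R$663,982.50.
Operating income = contribution − fixed costs = R$663,982.50 − R$451,900 = R$212,082.50.
So DOL = total CM / EBIT = R$663,982.50 / R$212,082.50 = 3.1308.
%ΔEBIT = DOL × %ΔSales = 3.1308 × -13.3% = -41.6%.

-41.6%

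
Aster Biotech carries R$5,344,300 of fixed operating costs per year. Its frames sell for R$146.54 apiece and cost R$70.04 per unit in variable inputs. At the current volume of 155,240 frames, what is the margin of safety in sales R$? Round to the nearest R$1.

Unit CM = price − variable cost = R$146.54 − R$70.04 = R$76.50. Break-even units = R$5,344,300 ÷ R$76.50 = 69,860.13; break-even revenue = 69,860.13 × R$146.54 = R$10,237,303.56.
Current sales = 155,240 × R$146.54 = R$22,748,869.60.
Margin of safety = R$22,748,869.60 − R$10,237,303.56 = R$12,511,566.

R$12,511,566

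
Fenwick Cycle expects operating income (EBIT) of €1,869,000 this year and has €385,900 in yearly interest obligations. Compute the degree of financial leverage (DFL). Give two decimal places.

Interest = €385,900.00.
Degree of financial leverage = EBIT / (EBIT − interest) = €1,869,000 / €1,483,100.00 = 1.2602.

1.26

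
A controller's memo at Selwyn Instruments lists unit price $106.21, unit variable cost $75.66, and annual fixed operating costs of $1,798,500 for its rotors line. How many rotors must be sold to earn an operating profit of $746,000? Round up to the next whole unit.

83,290 rotors

Contribution margin per unit = $106.21 − $75.66 = $30.55.
Required volume = (fixed costs + target profit) ÷ CM = ($1,798,500 + $746,000) ÷ $30.55 = 83,289.69, so 83,290 rotors.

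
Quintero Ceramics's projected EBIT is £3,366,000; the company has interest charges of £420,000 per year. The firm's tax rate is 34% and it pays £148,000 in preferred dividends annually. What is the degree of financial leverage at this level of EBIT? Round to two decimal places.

1.24

Interest = £420,000.00.
Preferred dividends grossed up pre-tax: £148,000 / (1 − 0.34) = £224,242.42.
DFL = EBIT ÷ [EBIT − I − D_p/(1−t)] = £3,366,000 ÷ [£3,366,000 − £420,000.00 − £224,242.42] = £3,366,000 ÷ £2,721,757.58 = 1.2367.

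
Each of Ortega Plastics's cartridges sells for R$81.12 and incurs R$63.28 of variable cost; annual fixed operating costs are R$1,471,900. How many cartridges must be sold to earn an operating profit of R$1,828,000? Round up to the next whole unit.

Unit CM = price − variable cost = R$81.12 − R$63.28 = R$17.84.
Required volume = (fixed costs + target profit) ÷ CM = (R$1,471,900 + R$1,828,000) ÷ R$17.84 = 184,971.97, so 184,972 cartridges.

184,972 cartridges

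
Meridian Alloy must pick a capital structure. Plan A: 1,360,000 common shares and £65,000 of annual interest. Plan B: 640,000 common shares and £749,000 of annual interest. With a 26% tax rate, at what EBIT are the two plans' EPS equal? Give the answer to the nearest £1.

£1,357,000

At indifference, (EBIT − 65,000)(1 − t)/1,360,000 = (EBIT − 749,000)(1 − t)/640,000.
The (1 − t) factor cancels: (EBIT − 65,000) × 640,000 = (EBIT − 749,000) × 1,360,000.
EBIT × (1,360,000 − 640,000) = 749,000 × 1,360,000 − 65,000 × 640,000 = 977,040,000,000, so EBIT = 977,040,000,000 ÷ 720,000 = 1,357,000.00.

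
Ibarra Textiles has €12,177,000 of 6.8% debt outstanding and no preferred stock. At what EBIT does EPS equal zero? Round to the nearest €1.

Annual interest = 6.8% × €12,177,000 = €828,036.00.
With no preferred dividends, EPS = 0 when EBIT exactly covers interest, so the financial break-even EBIT is €828,036.00.

€828,036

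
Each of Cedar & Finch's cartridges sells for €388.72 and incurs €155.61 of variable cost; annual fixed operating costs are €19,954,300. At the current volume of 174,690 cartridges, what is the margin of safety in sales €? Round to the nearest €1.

€34,630,925

Contribution margin per unit = €388.72 − €155.61 = €233.11. Break-even units = €19,954,300 ÷ €233.11 = 85,600.36; break-even revenue = 85,600.36 × €388.72 = €33,274,572.07.
Current sales = 174,690 × €388.72 = €67,905,496.80.
Margin of safety = €67,905,496.80 − €33,274,572.07 = €34,630,925.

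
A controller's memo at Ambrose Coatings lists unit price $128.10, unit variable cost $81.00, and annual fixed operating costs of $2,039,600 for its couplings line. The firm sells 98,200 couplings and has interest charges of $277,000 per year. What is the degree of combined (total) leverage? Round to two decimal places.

2.00

Total contribution margin = 98,200 × $47.10 = $4,625,220.00.
Subtracting fixed costs: EBIT = $4,625,220.00 − $2,039,600 = $2,585,620.00. Interest = $277,000.00.
DOL = $4,625,220.00 ÷ $2,585,620.00 = 1.7888; DFL = $2,585,620.00 ÷ $2,308,620.00 = 1.1200.
Combined leverage = 1.7888 × 1.1200 = 2.0035.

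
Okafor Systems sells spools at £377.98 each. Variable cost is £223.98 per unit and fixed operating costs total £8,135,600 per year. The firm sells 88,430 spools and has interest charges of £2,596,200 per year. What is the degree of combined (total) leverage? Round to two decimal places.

At 88,430 units, contribution = 88,430 × £154.00 = £13,618,220.00.
Subtracting fixed costs: EBIT = £13,618,220.00 − £8,135,600 = £5,482,620.00. Interest = £2,596,200.00, so EBIT − I = £2,886,420.00.
DCL = contribution ÷ (EBIT − I) = £13,618,220.00 ÷ £2,886,420.00 = 4.7180.

4.72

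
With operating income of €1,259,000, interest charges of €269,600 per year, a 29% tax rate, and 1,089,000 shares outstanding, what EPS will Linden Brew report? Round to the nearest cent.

Interest = €269,600.00, so EBT = €1,259,000 − €269,600.00 = €989,400.00.
Net income = €989,400.00 × (1 − 0.29) = €702,474.00.
EPS = €702,474.00 ÷ 1,089,000 = €0.65.

€0.65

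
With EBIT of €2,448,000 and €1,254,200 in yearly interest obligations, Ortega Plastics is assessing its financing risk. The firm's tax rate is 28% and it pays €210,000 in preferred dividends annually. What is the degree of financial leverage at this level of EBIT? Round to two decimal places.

2.71

Annual interest charges come to €1,254,200.00.
Preferred dividends grossed up pre-tax: €210,000 / (1 − 0.28) = €291,666.67.
DFL = EBIT ÷ [EBIT − I − D_p/(1−t)] = €2,448,000 ÷ [€2,448,000 − €1,254,200.00 − €291,666.67] = €2,448,000 ÷ €902,133.33 = 2.7136.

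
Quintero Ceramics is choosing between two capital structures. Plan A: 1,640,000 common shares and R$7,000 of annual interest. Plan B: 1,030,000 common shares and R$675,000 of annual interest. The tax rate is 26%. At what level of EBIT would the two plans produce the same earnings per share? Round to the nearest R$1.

R$1,802,934

Set EPS_A = EPS_B: (EBIT − R$7,000)(1 − 0.26) ÷ 1,640,000 = (EBIT − R$675,000)(1 − 0.26) ÷ 1,030,000.
Cancelling (1 − t) and cross-multiplying: 1,030,000·(EBIT − 7,000) = 1,640,000·(EBIT − 675,000).
EBIT × (1,640,000 − 1,030,000) = 675,000 × 1,640,000 − 7,000 × 1,030,000 = 1,099,790,000,000, so EBIT = 1,099,790,000,000 ÷ 610,000 = 1,802,934.43.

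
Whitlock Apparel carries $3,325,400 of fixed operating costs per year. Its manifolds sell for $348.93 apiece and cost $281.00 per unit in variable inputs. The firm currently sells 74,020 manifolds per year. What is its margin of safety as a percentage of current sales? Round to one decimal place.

33.9%

Each unit contributes $348.93 − $281.00 = $67.93. Break-even units = $3,325,400 ÷ $67.93 = 48,953.33; break-even revenue = 48,953.33 × $348.93 = $17,081,286.94.
Actual sales revenue = 74,020 × $348.93 = $25,827,798.60.
Margin of safety = ($25,827,798.60 − $17,081,286.94) ÷ $25,827,798.60 = 33.9%.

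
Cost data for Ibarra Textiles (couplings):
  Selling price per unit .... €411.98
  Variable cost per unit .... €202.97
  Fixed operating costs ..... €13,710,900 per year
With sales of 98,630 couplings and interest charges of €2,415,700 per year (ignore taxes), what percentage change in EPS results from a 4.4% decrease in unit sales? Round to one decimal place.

-20.2%

At 98,630 units, contribution = 98,630 × €209.01 = €20,614,656.30.
Operating income = contribution − fixed costs = €20,614,656.30 − €13,710,900 = €6,903,756.30.
Interest = €2,415,700.00, so EBIT − I = €4,488,056.30.
Degree of combined leverage = contribution ÷ (EBIT − I) = €20,614,656.30 ÷ €4,488,056.30 = 4.5932.
EPS therefore changes by 4.5932 × (-4.4%) = -20.2%.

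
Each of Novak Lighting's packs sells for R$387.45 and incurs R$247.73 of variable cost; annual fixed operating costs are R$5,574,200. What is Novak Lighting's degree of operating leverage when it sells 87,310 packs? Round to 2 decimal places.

1.84

Total contribution margin = 87,310 × R$139.72 = R$12,198,953.20.
Subtracting fixed costs: EBIT = R$12,198,953.20 − R$5,574,200 = R$6,624,753.20.
So DOL = total CM / EBIT = R$12,198,953.20 / R$6,624,753.20 = 1.8414.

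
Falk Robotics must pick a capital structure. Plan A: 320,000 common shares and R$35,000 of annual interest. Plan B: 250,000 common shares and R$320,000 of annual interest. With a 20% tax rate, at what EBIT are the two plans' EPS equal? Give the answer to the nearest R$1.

At indifference, (EBIT − 35,000)(1 − t)/320,000 = (EBIT − 320,000)(1 − t)/250,000.
The (1 − t) factor cancels: (EBIT − 35,000) × 250,000 = (EBIT − 320,000) × 320,000.
Solving, EBIT = (320,000·320,000 − 35,000·250,000) / (320,000 − 250,000) = 93,650,000,000 / 70,000 = 1,337,857.14.

R$1,337,857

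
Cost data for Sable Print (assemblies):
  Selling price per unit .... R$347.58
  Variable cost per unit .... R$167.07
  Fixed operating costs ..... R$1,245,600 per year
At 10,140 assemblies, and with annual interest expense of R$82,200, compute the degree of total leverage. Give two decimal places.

3.64

At 10,140 units, contribution = 10,140 × R$180.51 = R$1,830,371.40.
Subtracting fixed costs: EBIT = R$1,830,371.40 − R$1,245,600 = R$584,771.40. Interest = R$82,200.00, so EBIT − I = R$502,571.40.
DCL = contribution ÷ (EBIT − I) = R$1,830,371.40 ÷ R$502,571.40 = 3.6420.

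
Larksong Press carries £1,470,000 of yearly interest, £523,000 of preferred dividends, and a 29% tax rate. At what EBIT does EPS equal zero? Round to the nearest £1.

Preferred dividends are paid after tax, so their pre-tax equivalent is £523,000 ÷ (1 − 0.29) = £736,619.72.
Financial break-even EBIT = interest + D_p ÷ (1 − t) = £1,470,000 + £736,619.72 = £2,206,619.72.

£2,206,620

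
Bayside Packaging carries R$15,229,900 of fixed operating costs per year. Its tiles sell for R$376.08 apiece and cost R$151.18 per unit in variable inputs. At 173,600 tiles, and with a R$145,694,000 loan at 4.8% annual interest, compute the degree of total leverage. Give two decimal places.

Contribution at this volume is 173,600 × R$224.90 = R$39,042,640.00.
Operating income = contribution − fixed costs = R$39,042,640.00 − R$15,229,900 = R$23,812,740.00. Interest = R$6,993,312.00, so EBIT − I = R$16,819,428.00.
Degree of total leverage = total CM / (EBIT − interest) = R$39,042,640.00 / R$16,819,428.00 = 2.3213.

2.32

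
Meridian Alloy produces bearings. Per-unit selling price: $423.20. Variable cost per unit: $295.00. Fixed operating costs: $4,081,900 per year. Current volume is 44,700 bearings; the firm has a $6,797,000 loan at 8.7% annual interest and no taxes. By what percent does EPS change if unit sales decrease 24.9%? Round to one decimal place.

At 44,700 units, contribution = 44,700 × $128.20 = $5,730,540.00.
Operating income = contribution − fixed costs = $5,730,540.00 − $4,081,900 = $1,648,640.00.
Interest = $591,339.00, so EBIT − I = $1,057,301.00.
Degree of combined leverage = contribution ÷ (EBIT − I) = $5,730,540.00 ÷ $1,057,301.00 = 5.4200.
%ΔEPS = DCL × %ΔSales = 5.4200 × -24.9% = -135.0%.

-135.0%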